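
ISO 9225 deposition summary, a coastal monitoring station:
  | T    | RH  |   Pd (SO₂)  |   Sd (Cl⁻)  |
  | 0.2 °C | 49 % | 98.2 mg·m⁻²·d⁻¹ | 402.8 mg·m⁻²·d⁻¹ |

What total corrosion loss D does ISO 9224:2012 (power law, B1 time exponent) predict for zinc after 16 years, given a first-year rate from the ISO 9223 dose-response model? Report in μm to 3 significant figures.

D(16) = 13.7 μm

zinc: temperature factor f = +0.038·(-9.8) = -0.3724
  SO₂ term: 0.0129·98.2^0.44·exp(0.046·49-0.3724) = 0.6372
  Sd branch = 0.0175·Sd^0.57·e^(0.008·RH+0.085·T) = 0.8046 μm/a
  sum: 0.6372 + 0.8046 → r_corr = 1.442 μm/a
Power-law: D(16) = r_corr · 16^0.813
  D(16) = 1.442 × 16^0.813 = 1.442 × 9.527 = 13.74 μm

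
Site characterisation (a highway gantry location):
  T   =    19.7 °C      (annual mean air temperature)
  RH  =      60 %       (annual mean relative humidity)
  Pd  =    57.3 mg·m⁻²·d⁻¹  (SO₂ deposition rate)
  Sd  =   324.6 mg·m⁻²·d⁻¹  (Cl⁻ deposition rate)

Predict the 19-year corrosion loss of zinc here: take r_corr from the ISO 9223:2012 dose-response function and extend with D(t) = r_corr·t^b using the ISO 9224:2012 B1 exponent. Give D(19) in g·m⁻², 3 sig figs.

zinc: f(T) = -0.071·(T−10) [T>10 °C] = -0.6887
  SO₂ term: 0.0129·57.3^0.44·exp(0.046·60-0.6887) = 0.6078
  Cl⁻ term: 0.0175·324.6^0.57·exp(0.008·60+0.085·19.7) = 4.076
  sum: 0.6078 + 4.076 → r_corr = 4.683 μm/a
ISO 9224: D(t) = r_corr · t^b with b = 0.813 (zinc, B1)
  D(19) = 4.683 × 19^0.813 = 4.683 × 10.96 = 51.31 μm
  Mass loss = 51.31 μm × 7.14 g/cm³ = 366.3 g·m⁻²

D(19) = 366 g·m⁻²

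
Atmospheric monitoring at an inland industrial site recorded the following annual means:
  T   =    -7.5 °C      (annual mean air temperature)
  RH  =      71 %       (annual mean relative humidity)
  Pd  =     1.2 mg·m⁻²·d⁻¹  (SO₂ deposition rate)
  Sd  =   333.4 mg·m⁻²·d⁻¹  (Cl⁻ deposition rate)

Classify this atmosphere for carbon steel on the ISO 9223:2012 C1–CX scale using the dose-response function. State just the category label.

carbon steel: f(T) = +0.150·(T−10) [T≤10 °C] = -2.6250
  sulphur-dioxide contribution → 0.5832 μm/a
  chloride contribution → 28.85 μm/a
  ⇒ r_corr(carbon steel) = 29.43 μm/a
ISO 9223 Table 2 (carbon steel): 25 < 29.4 ≤ 50 μm/a ⇒ C3

C3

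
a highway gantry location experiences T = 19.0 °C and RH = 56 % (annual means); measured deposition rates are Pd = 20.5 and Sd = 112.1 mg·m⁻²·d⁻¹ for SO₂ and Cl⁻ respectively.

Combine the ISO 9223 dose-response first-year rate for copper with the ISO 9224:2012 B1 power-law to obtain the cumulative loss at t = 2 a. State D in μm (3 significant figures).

copper: T>10 °C ⇒ hinge -0.080·(19.0−10) = -0.7200
  SO₂ term: 0.0053·20.5^0.26·exp(0.059·56-0.7200) = 0.154
  Sd branch = 0.01025·Sd^0.27·e^(0.036·RH+0.049·T) = 0.6982 μm/a
  r_corr = 0.154 + 0.6982 = 0.8522 μm/a
Power-law: D(2) = r_corr · 2^0.667
  D(2) = 0.8522 × 2^0.667 = 0.8522 × 1.588 = 1.353 μm

D(2) = 1.35 μm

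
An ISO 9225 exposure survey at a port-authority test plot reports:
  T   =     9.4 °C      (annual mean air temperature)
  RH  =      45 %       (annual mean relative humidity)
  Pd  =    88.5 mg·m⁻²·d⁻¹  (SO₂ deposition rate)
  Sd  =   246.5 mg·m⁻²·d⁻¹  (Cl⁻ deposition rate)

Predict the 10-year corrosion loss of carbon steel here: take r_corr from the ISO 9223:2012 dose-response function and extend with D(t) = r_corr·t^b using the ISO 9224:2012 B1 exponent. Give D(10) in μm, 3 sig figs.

D(10) = 203 μm

carbon steel: f(T) = +0.150·(T−10) [T≤10 °C] = -0.0900
  SO₂ term: 1.77·88.5^0.52·exp(0.02·45-0.0900) = 40.94
  Cl⁻ term: 0.102·246.5^0.62·exp(0.033·45+0.04·9.4) = 19.94
  sum: 40.94 + 19.94 → r_corr = 60.88 μm/a
Power-law: D(10) = r_corr · 10^0.523
  D(10) = 60.88 × 10^0.523 = 60.88 × 3.334 = 203 μm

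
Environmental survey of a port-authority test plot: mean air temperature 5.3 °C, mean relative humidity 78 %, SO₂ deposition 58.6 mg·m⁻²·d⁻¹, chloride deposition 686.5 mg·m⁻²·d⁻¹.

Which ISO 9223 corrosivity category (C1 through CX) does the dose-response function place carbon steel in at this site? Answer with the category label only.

C5

carbon steel: temperature factor f = +0.150·(-4.7) = -0.7050
  SO₂ term: 1.77·58.6^0.52·exp(0.02·78-0.7050) = 34.56
  Sd branch = 0.102·Sd^0.62·e^(0.033·RH+0.04·T) = 94.9 μm/a
  r_corr = 34.56 + 94.9 = 129.5 μm/a
ISO 9223 Table 2 (carbon steel): 80 < 129 ≤ 200 μm/a ⇒ C5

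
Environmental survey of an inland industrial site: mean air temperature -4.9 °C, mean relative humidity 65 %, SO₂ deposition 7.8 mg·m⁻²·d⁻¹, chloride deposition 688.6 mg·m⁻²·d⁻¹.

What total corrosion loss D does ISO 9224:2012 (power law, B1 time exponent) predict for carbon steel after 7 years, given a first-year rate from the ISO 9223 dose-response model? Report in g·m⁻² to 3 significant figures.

carbon steel: f(T) = +0.150·(T−10) [T≤10 °C] = -2.2350
  sulphur-dioxide contribution → 2.022 μm/a
  chloride contribution → 41.17 μm/a
  ⇒ r_corr(carbon steel) = 43.19 μm/a
ISO 9224: D(t) = r_corr · t^b with b = 0.523 (carbon steel, B1)
  D(7) = 43.19 × 7^0.523 = 43.19 × 2.767 = 119.5 μm
  Mass loss = 119.5 μm × 7.85 g/cm³ = 938.1 g·m⁻²

D(7) = 938 g·m⁻²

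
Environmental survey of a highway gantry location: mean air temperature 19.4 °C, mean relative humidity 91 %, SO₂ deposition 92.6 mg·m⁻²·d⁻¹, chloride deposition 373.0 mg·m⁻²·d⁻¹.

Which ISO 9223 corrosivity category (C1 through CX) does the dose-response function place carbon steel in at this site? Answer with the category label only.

carbon steel: f(T) = -0.054·(T−10) [T>10 °C] = -0.5076
  sulphur-dioxide contribution → 69.28 μm/a
  chloride contribution → 175.5 μm/a
  total first-year rate 244.8 μm/a
Category bounds: 200…700 μm/a bracket r_corr ⇒ CX

CX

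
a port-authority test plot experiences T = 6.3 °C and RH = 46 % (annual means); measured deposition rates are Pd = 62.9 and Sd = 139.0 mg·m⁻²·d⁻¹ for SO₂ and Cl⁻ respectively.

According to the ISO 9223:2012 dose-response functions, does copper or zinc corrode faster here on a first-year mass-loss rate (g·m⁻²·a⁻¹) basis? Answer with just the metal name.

zinc

copper: temperature factor f = +0.126·(-3.7) = -0.4662
  sulphur-dioxide contribution → 0.1473 μm/a
  chloride contribution → 0.2771 μm/a
  total first-year rate 0.4244 μm/a
  mass loss = 0.4244 μm/a × 8.96 g/cm³ = 3.802 g·m⁻²·a⁻¹
zinc: T≤10 °C ⇒ hinge +0.038·(6.3−10) = -0.1406
  sulphur-dioxide contribution → 0.5753 μm/a
  chloride contribution → 0.7194 μm/a
  ⇒ r_corr(zinc) = 1.295 μm/a
  mass loss = 1.295 μm/a × 7.14 g/cm³ = 9.244 g·m⁻²·a⁻¹
Ordering by g·m⁻²·a⁻¹: zinc (9.24) > copper (3.8)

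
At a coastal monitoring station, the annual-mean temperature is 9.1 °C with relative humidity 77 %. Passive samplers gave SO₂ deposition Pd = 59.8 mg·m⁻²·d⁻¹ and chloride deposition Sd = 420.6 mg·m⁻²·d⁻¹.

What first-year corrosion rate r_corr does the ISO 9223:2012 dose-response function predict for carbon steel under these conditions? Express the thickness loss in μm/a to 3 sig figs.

carbon steel: f(T) = +0.150·(T−10) [T≤10 °C] = -0.1350
  SO₂ term: 1.77·59.8^0.52·exp(0.02·77-0.1350) = 60.54
  Sd branch = 0.102·Sd^0.62·e^(0.033·RH+0.04·T) = 78.89 μm/a
  r_corr = 60.54 + 78.89 = 139.4 μm/a

r_corr = 139 μm/a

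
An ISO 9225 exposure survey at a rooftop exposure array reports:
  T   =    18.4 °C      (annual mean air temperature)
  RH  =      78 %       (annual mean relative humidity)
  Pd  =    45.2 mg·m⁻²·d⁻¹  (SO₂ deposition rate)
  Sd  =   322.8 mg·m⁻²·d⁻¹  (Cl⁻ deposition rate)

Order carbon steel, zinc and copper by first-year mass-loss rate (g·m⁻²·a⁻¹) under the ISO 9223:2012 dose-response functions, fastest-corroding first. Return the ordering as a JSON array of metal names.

carbon steel: temperature factor f = -0.054·(8.4) = -0.4536
  sulphur-dioxide contribution → 38.83 μm/a
  chloride contribution → 100.4 μm/a
  ⇒ r_corr(carbon steel) = 139.2 μm/a
  mass loss = 139.2 μm/a × 7.85 g/cm³ = 1093 g·m⁻²·a⁻¹
zinc: temperature factor f = -0.071·(8.4) = -0.5964
  sulphur-dioxide contribution → 1.374 μm/a
  chloride contribution → 4.201 μm/a
  ⇒ r_corr(zinc) = 5.575 μm/a
  mass loss = 5.575 μm/a × 7.14 g/cm³ = 39.81 g·m⁻²·a⁻¹
copper: temperature factor f = -0.080·(8.4) = -0.6720
  sulphur-dioxide contribution → 0.7268 μm/a
  chloride contribution → 1.992 μm/a
  total first-year rate 2.718 μm/a
  mass loss = 2.718 μm/a × 8.96 g/cm³ = 24.36 g·m⁻²·a⁻¹
Ordering by g·m⁻²·a⁻¹: carbon steel (1090) > zinc (39.8) > copper (24.4)

["carbon steel", "zinc", "copper"]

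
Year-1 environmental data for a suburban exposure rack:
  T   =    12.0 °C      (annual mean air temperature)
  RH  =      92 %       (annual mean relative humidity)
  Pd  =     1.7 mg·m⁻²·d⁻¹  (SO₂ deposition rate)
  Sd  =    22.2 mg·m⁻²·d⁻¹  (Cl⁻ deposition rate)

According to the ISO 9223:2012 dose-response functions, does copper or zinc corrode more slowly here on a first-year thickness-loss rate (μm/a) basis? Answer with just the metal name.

zinc

copper: T>10 °C ⇒ hinge -0.080·(12.0−10) = -0.1600
  SO₂ term: 0.0053·1.7^0.26·exp(0.059·92-0.1600) = 1.18
  Cl⁻ term: 0.01025·22.2^0.27·exp(0.036·92+0.049·12.0) = 1.169
  sum: 1.18 + 1.169 → r_corr = 2.35 μm/a
zinc: T>10 °C ⇒ hinge -0.071·(12.0−10) = -0.1420
  Pd branch = 0.0129·Pd^0.44·e^(0.046·RH+f) = 0.9733 μm/a
  Sd branch = 0.0175·Sd^0.57·e^(0.008·RH+0.085·T) = 0.593 μm/a
  r_corr = 0.9733 + 0.593 = 1.566 μm/a
Ordering by μm/a: copper (2.35) > zinc (1.57)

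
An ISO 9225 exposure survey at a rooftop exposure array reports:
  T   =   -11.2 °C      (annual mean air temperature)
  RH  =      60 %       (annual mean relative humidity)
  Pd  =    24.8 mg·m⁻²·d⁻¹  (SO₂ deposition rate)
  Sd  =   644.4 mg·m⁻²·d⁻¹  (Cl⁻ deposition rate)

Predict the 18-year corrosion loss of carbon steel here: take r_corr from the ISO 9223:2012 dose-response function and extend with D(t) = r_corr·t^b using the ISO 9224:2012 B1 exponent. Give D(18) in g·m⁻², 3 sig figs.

carbon steel: f(T) = +0.150·(T−10) [T≤10 °C] = -3.1800
  SO₂ term: 1.77·24.8^0.52·exp(0.02·60-3.1800) = 1.298
  Cl⁻ term: 0.102·644.4^0.62·exp(0.033·60+0.04·-11.2) = 26.04
  r_corr = 1.298 + 26.04 = 27.34 μm/a
ISO 9224: D(t) = r_corr · t^b with b = 0.523 (carbon steel, B1)
  D(18) = 27.34 × 18^0.523 = 27.34 × 4.534 = 123.9 μm
  Mass loss = 123.9 μm × 7.85 g/cm³ = 973 g·m⁻²

D(18) = 973 g·m⁻²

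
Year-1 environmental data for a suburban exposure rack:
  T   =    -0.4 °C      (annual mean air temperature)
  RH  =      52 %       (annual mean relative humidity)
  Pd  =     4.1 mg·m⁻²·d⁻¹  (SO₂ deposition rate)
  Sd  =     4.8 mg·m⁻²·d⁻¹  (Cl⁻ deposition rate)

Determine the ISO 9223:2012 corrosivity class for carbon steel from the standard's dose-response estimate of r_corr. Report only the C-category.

C2

carbon steel: f(T) = +0.150·(T−10) [T≤10 °C] = -1.5600
  SO₂ term: 1.77·4.1^0.52·exp(0.02·52-1.5600) = 2.192
  Cl⁻ term: 0.102·4.8^0.62·exp(0.033·52+0.04·-0.4) = 1.477
  r_corr = 2.192 + 1.477 = 3.668 μm/a
Category bounds: 1.3…25 μm/a bracket r_corr ⇒ C2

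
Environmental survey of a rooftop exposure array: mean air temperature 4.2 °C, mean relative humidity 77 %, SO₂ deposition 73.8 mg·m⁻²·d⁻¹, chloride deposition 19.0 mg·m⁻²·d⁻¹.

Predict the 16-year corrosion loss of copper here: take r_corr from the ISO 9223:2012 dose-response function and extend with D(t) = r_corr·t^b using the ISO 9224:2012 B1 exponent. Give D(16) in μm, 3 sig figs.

copper: temperature factor f = +0.126·(-5.8) = -0.7308
  Pd branch = 0.0053·Pd^0.26·e^(0.059·RH+f) = 0.7338 μm/a
  Sd branch = 0.01025·Sd^0.27·e^(0.036·RH+0.049·T) = 0.4459 μm/a
  sum: 0.7338 + 0.4459 → r_corr = 1.18 μm/a
Power-law: D(16) = r_corr · 16^0.667
  D(16) = 1.18 × 16^0.667 = 1.18 × 6.355 = 7.498 μm

D(16) = 7.50 μm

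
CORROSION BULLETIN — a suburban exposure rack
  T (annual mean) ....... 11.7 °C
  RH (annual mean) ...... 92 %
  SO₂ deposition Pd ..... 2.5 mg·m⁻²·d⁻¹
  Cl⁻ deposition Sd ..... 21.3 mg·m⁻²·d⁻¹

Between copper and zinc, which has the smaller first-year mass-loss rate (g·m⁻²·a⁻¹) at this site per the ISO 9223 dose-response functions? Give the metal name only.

copper: temperature factor f = -0.080·(1.7) = -0.1360
  SO₂ term: 0.0053·2.5^0.26·exp(0.059·92-0.1360) = 1.337
  Cl⁻ term: 0.01025·21.3^0.27·exp(0.036·92+0.049·11.7) = 1.14
  r_corr = 1.337 + 1.14 = 2.476 μm/a
  mass loss = 2.476 μm/a × 8.96 g/cm³ = 22.19 g·m⁻²·a⁻¹
zinc: temperature factor f = -0.071·(1.7) = -0.1207
  SO₂ term: 0.0129·2.5^0.44·exp(0.046·92-0.1207) = 1.178
  Cl⁻ term: 0.0175·21.3^0.57·exp(0.008·92+0.085·11.7) = 0.5646
  r_corr = 1.178 + 0.5646 = 1.743 μm/a
  mass loss = 1.743 μm/a × 7.14 g/cm³ = 12.44 g·m⁻²·a⁻¹
Ordering by g·m⁻²·a⁻¹: copper (22.2) > zinc (12.4)

zinc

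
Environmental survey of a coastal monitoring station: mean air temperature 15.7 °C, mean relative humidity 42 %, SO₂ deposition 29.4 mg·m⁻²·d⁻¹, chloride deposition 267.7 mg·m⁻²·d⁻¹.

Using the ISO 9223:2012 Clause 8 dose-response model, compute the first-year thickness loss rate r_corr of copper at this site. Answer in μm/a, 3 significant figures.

copper: temperature factor f = -0.080·(5.7) = -0.4560
  SO₂ term: 0.0053·29.4^0.26·exp(0.059·42-0.4560) = 0.09642
  Sd branch = 0.01025·Sd^0.27·e^(0.036·RH+0.049·T) = 0.4539 μm/a
  sum: 0.09642 + 0.4539 → r_corr = 0.5503 μm/a

r_corr = 0.550 μm/a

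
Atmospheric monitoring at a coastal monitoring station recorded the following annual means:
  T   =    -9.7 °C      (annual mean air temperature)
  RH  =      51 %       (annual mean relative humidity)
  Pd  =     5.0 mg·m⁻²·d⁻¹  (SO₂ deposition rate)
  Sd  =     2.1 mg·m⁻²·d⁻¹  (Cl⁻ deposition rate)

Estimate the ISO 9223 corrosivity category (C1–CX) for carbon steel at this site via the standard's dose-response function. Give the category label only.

carbon steel: temperature factor f = +0.150·(-19.7) = -2.9550
  SO₂ term: 1.77·5.0^0.52·exp(0.02·51-2.9550) = 0.5903
  Cl⁻ term: 0.102·2.1^0.62·exp(0.033·51+0.04·-9.7) = 0.5899
  sum: 0.5903 + 0.5899 → r_corr = 1.18 μm/a
Category bounds: 0…1.3 μm/a bracket r_corr ⇒ C1

C1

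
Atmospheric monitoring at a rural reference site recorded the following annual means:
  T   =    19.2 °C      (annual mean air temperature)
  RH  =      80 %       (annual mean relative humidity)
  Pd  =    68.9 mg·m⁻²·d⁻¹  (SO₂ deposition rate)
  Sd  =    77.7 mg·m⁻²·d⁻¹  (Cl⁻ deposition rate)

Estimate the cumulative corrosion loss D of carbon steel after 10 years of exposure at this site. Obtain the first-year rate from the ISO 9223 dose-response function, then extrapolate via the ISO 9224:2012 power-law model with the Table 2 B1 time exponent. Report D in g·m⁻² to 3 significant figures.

D(10) = 2.46e+03 g·m⁻²

carbon steel: temperature factor f = -0.054·(9.2) = -0.4968
  Pd branch = 1.77·Pd^0.52·e^(0.02·RH+f) = 48.19 μm/a
  Cl⁻ term: 0.102·77.7^0.62·exp(0.033·80+0.04·19.2) = 45.79
  sum: 48.19 + 45.79 → r_corr = 93.98 μm/a
ISO 9224: D(t) = r_corr · t^b with b = 0.523 (carbon steel, B1)
  D(10) = 93.98 × 10^0.523 = 93.98 × 3.334 = 313.3 μm
  Mass loss = 313.3 μm × 7.85 g/cm³ = 2460 g·m⁻²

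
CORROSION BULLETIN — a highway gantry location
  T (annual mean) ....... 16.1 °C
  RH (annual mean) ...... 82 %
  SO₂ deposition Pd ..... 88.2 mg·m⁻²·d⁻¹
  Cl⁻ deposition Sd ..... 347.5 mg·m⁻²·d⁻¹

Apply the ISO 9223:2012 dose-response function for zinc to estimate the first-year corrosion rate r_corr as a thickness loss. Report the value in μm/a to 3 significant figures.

zinc: temperature factor f = -0.071·(6.1) = -0.4331
  Pd branch = 0.0129·Pd^0.44·e^(0.046·RH+f) = 2.61 μm/a
  Cl⁻ term: 0.0175·347.5^0.57·exp(0.008·82+0.085·16.1) = 3.721
  r_corr = 2.61 + 3.721 = 6.331 μm/a

r_corr = 6.33 μm/a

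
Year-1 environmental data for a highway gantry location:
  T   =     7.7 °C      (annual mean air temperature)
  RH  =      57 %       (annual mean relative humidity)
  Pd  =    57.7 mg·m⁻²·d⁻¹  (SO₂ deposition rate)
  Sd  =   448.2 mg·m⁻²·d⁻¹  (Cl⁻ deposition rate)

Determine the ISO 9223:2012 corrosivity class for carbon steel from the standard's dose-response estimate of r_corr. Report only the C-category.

C4

carbon steel: temperature factor f = +0.150·(-2.3) = -0.3450
  Pd branch = 1.77·Pd^0.52·e^(0.02·RH+f) = 32.29 μm/a
  Sd branch = 0.102·Sd^0.62·e^(0.033·RH+0.04·T) = 40.1 μm/a
  r_corr = 32.29 + 40.1 = 72.39 μm/a
ISO 9223 Table 2 (carbon steel): 50 < 72.4 ≤ 80 μm/a ⇒ C4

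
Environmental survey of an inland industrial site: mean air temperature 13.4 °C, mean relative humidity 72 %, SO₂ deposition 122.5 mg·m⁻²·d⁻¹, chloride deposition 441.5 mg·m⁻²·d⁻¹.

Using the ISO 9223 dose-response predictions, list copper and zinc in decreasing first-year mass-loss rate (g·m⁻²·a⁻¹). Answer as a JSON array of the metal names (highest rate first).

copper: f(T) = -0.080·(T−10) [T>10 °C] = -0.2720
  Pd branch = 0.0053·Pd^0.26·e^(0.059·RH+f) = 0.9862 μm/a
  Sd branch = 0.01025·Sd^0.27·e^(0.036·RH+0.049·T) = 1.367 μm/a
  r_corr = 0.9862 + 1.367 = 2.353 μm/a
  mass loss = 2.353 μm/a × 8.96 g/cm³ = 21.08 g·m⁻²·a⁻¹
zinc: temperature factor f = -0.071·(3.4) = -0.2414
  SO₂ term: 0.0129·122.5^0.44·exp(0.046·72-0.2414) = 2.306
  Sd branch = 0.0175·Sd^0.57·e^(0.008·RH+0.085·T) = 3.129 μm/a
  sum: 2.306 + 3.129 → r_corr = 5.436 μm/a
  mass loss = 5.436 μm/a × 7.14 g/cm³ = 38.81 g·m⁻²·a⁻¹
Ordering by g·m⁻²·a⁻¹: zinc (38.8) > copper (21.1)

["zinc", "copper"]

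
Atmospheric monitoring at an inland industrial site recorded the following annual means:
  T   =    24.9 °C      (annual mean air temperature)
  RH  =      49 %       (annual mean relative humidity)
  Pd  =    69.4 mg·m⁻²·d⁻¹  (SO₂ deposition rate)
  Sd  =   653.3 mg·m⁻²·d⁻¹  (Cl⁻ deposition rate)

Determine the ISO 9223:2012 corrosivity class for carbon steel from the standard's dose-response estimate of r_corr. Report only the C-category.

C5

carbon steel: temperature factor f = -0.054·(14.9) = -0.8046
  sulphur-dioxide contribution → 19.13 μm/a
  chloride contribution → 77.41 μm/a
  total first-year rate 96.53 μm/a
ISO 9223 Table 2 (carbon steel): 80 < 96.5 ≤ 200 μm/a ⇒ C5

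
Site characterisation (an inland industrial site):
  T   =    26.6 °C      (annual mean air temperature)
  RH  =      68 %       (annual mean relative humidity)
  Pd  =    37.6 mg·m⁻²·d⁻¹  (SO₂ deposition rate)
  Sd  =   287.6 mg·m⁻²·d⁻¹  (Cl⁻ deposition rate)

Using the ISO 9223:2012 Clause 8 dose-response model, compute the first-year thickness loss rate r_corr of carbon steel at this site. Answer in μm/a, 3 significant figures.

r_corr = 112 μm/a

carbon steel: temperature factor f = -0.054·(16.6) = -0.8964
  Pd branch = 1.77·Pd^0.52·e^(0.02·RH+f) = 18.55 μm/a
  Cl⁻ term: 0.102·287.6^0.62·exp(0.033·68+0.04·26.6) = 93.26
  r_corr = 18.55 + 93.26 = 111.8 μm/a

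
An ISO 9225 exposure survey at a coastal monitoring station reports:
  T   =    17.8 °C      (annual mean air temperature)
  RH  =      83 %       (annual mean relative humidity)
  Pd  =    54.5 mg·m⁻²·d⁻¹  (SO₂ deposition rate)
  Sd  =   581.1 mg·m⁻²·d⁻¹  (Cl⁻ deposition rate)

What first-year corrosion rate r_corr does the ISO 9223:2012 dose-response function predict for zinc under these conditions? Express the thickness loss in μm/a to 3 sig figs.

r_corr = 7.77 μm/a

zinc: f(T) = -0.071·(T−10) [T>10 °C] = -0.5538
  sulphur-dioxide contribution → 1.96 μm/a
  chloride contribution → 5.809 μm/a
  ⇒ r_corr(zinc) = 7.769 μm/a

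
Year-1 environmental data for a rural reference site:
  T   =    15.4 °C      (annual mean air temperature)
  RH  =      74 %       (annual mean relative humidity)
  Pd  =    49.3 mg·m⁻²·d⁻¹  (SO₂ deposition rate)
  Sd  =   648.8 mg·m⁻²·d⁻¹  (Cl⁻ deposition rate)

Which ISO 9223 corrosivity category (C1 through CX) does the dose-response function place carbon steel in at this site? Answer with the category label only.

C5

carbon steel: temperature factor f = -0.054·(5.4) = -0.2916
  Pd branch = 1.77·Pd^0.52·e^(0.02·RH+f) = 44.09 μm/a
  Cl⁻ term: 0.102·648.8^0.62·exp(0.033·74+0.04·15.4) = 120.3
  sum: 44.09 + 120.3 → r_corr = 164.4 μm/a
Category bounds: 80…200 μm/a bracket r_corr ⇒ C5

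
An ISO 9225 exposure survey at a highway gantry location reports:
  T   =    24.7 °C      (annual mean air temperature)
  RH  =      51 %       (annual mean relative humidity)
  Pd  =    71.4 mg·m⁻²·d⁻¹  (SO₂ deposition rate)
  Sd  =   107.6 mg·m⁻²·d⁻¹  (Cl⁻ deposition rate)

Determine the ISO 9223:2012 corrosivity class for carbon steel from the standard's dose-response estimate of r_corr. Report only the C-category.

C3

carbon steel: temperature factor f = -0.054·(14.7) = -0.7938
  sulphur-dioxide contribution → 20.42 μm/a
  chloride contribution → 26.81 μm/a
  ⇒ r_corr(carbon steel) = 47.24 μm/a
ISO 9223 Table 2 (carbon steel): 25 < 47.2 ≤ 50 μm/a ⇒ C3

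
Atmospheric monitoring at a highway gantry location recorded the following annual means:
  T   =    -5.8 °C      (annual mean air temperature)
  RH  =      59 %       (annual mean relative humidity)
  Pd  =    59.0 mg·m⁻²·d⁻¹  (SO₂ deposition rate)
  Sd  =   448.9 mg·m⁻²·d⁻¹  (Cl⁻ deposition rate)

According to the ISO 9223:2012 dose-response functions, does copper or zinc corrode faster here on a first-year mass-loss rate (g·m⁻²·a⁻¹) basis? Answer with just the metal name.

copper: temperature factor f = +0.126·(-15.8) = -1.9908
  sulphur-dioxide contribution → 0.0679 μm/a
  chloride contribution → 0.3356 μm/a
  total first-year rate 0.4035 μm/a
  mass loss = 0.4035 μm/a × 8.96 g/cm³ = 3.615 g·m⁻²·a⁻¹
zinc: f(T) = +0.038·(T−10) [T≤10 °C] = -0.6004
  sulphur-dioxide contribution → 0.6422 μm/a
  chloride contribution → 0.5567 μm/a
  ⇒ r_corr(zinc) = 1.199 μm/a
  mass loss = 1.199 μm/a × 7.14 g/cm³ = 8.561 g·m⁻²·a⁻¹
Ordering by g·m⁻²·a⁻¹: zinc (8.56) > copper (3.62)

zinc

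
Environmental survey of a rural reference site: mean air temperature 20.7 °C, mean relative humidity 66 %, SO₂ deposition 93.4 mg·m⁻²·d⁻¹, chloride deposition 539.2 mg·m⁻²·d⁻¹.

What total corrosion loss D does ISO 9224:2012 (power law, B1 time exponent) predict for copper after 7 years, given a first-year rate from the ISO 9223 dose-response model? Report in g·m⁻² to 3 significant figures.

D(7) = 66.3 g·m⁻²

copper: T>10 °C ⇒ hinge -0.080·(20.7−10) = -0.8560
  SO₂ term: 0.0053·93.4^0.26·exp(0.059·66-0.8560) = 0.3597
  Sd branch = 0.01025·Sd^0.27·e^(0.036·RH+0.049·T) = 1.662 μm/a
  sum: 0.3597 + 1.662 → r_corr = 2.022 μm/a
Power-law: D(7) = r_corr · 7^0.667
  D(7) = 2.022 × 7^0.667 = 2.022 × 3.662 = 7.404 μm
  Mass loss = 7.404 μm × 8.96 g/cm³ = 66.34 g·m⁻²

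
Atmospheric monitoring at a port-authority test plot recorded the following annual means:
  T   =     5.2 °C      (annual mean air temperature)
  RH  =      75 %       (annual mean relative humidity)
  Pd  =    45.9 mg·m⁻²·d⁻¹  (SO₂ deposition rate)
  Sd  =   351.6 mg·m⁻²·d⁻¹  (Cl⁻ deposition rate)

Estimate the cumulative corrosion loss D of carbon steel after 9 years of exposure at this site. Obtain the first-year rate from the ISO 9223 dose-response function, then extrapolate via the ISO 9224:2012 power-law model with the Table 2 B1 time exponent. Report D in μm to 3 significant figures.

carbon steel: temperature factor f = +0.150·(-4.8) = -0.7200
  SO₂ term: 1.77·45.9^0.52·exp(0.02·75-0.7200) = 28.24
  Sd branch = 0.102·Sd^0.62·e^(0.033·RH+0.04·T) = 56.54 μm/a
  sum: 28.24 + 56.54 → r_corr = 84.78 μm/a
Power-law: D(9) = r_corr · 9^0.523
  D(9) = 84.78 × 9^0.523 = 84.78 × 3.156 = 267.5 μm

D(9) = 268 μm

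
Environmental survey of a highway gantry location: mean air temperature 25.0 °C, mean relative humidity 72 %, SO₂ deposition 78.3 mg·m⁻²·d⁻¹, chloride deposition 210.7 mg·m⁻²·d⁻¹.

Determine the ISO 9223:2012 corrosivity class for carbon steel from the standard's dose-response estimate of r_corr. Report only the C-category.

carbon steel: f(T) = -0.054·(T−10) [T>10 °C] = -0.8100
  Pd branch = 1.77·Pd^0.52·e^(0.02·RH+f) = 32.09 μm/a
  Cl⁻ term: 0.102·210.7^0.62·exp(0.033·72+0.04·25.0) = 82.31
  r_corr = 32.09 + 82.31 = 114.4 μm/a
Category bounds: 80…200 μm/a bracket r_corr ⇒ C5

C5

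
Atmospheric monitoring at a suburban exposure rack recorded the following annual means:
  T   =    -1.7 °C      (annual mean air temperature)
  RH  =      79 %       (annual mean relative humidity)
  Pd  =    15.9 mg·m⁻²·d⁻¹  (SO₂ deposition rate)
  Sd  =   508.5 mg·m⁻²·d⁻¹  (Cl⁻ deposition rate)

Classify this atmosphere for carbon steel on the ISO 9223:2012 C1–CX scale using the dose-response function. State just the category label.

carbon steel: T≤10 °C ⇒ hinge +0.150·(-1.7−10) = -1.7550
  sulphur-dioxide contribution → 6.262 μm/a
  chloride contribution → 61.54 μm/a
  total first-year rate 67.8 μm/a
Category bounds: 50…80 μm/a bracket r_corr ⇒ C4

C4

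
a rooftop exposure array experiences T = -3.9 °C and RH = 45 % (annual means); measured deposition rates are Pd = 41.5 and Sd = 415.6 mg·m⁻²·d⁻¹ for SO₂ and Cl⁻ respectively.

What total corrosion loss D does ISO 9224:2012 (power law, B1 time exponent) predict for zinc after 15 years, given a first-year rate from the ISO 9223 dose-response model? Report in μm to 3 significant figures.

D(15) = 7.87 μm

zinc: T≤10 °C ⇒ hinge +0.038·(-3.9−10) = -0.5282
  sulphur-dioxide contribution → 0.3105 μm/a
  chloride contribution → 0.5598 μm/a
  total first-year rate 0.8704 μm/a
Long-term exponent b (ISO 9224 Table 2, B1) = 0.813
  D(15) = 0.8704 × 15^0.813 = 0.8704 × 9.04 = 7.868 μm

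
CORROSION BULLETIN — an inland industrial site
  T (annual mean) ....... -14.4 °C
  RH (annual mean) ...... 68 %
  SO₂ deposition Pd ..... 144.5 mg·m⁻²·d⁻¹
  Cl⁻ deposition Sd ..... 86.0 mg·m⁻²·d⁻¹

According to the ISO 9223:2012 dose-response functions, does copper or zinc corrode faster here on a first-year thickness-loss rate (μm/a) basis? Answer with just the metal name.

copper: temperature factor f = +0.126·(-24.4) = -3.0744
  sulphur-dioxide contribution → 0.04932 μm/a
  chloride contribution → 0.1949 μm/a
  ⇒ r_corr(copper) = 0.2442 μm/a
zinc: T≤10 °C ⇒ hinge +0.038·(-14.4−10) = -0.9272
  sulphur-dioxide contribution → 1.039 μm/a
  chloride contribution → 0.1123 μm/a
  total first-year rate 1.152 μm/a
Ordering by μm/a: zinc (1.15) > copper (0.244)

zinc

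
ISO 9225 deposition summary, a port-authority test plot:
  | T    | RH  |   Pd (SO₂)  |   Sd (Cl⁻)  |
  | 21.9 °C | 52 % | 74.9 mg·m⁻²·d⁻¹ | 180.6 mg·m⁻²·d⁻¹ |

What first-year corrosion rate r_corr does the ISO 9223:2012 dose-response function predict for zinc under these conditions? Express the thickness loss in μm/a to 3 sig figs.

r_corr = 3.70 μm/a

zinc: f(T) = -0.071·(T−10) [T>10 °C] = -0.8449
  Pd branch = 0.0129·Pd^0.44·e^(0.046·RH+f) = 0.4048 μm/a
  Sd branch = 0.0175·Sd^0.57·e^(0.008·RH+0.085·T) = 3.3 μm/a
  r_corr = 0.4048 + 3.3 = 3.705 μm/a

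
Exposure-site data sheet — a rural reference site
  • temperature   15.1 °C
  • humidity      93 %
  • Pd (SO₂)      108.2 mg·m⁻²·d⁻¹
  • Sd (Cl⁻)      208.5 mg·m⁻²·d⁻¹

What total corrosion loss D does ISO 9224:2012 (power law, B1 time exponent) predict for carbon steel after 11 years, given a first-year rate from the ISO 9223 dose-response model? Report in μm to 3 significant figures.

D(11) = 731 μm

carbon steel: temperature factor f = -0.054·(5.1) = -0.2754
  sulphur-dioxide contribution → 98.62 μm/a
  chloride contribution → 110.1 μm/a
  ⇒ r_corr(carbon steel) = 208.7 μm/a
Power-law: D(11) = r_corr · 11^0.523
  D(11) = 208.7 × 11^0.523 = 208.7 × 3.505 = 731.3 μm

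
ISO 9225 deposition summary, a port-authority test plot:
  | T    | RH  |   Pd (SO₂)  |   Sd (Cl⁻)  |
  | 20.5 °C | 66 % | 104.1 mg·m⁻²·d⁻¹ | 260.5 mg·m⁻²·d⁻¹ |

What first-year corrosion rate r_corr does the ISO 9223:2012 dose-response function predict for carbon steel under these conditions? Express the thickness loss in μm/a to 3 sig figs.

r_corr = 106 μm/a

carbon steel: temperature factor f = -0.054·(10.5) = -0.5670
  SO₂ term: 1.77·104.1^0.52·exp(0.02·66-0.5670) = 42.08
  Sd branch = 0.102·Sd^0.62·e^(0.033·RH+0.04·T) = 64.33 μm/a
  sum: 42.08 + 64.33 → r_corr = 106.4 μm/a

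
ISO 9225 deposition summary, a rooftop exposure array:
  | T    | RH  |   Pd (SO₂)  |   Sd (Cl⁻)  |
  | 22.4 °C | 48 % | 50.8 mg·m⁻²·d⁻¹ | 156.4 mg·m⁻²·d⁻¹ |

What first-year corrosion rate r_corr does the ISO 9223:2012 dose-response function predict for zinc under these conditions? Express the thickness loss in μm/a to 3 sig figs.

zinc: f(T) = -0.071·(T−10) [T>10 °C] = -0.8804
  sulphur-dioxide contribution → 0.274 μm/a
  chloride contribution → 3.072 μm/a
  ⇒ r_corr(zinc) = 3.346 μm/a

r_corr = 3.35 μm/a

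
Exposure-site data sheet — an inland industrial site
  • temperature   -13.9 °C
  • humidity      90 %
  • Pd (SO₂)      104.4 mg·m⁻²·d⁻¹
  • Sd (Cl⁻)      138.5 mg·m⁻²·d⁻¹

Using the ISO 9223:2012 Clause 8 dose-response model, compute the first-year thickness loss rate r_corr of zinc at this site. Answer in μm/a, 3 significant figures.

r_corr = 2.71 μm/a

zinc: T≤10 °C ⇒ hinge +0.038·(-13.9−10) = -0.9082
  Pd branch = 0.0129·Pd^0.44·e^(0.046·RH+f) = 2.526 μm/a
  Cl⁻ term: 0.0175·138.5^0.57·exp(0.008·90+0.085·-13.9) = 0.1833
  r_corr = 2.526 + 0.1833 = 2.709 μm/a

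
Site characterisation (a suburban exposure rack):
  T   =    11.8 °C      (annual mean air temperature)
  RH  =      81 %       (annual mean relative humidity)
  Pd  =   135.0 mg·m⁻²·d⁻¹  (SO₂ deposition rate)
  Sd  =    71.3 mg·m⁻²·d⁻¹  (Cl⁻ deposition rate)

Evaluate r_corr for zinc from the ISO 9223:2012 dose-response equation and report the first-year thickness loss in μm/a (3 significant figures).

r_corr = 5.12 μm/a

zinc: T>10 °C ⇒ hinge -0.071·(11.8−10) = -0.1278
  sulphur-dioxide contribution → 4.08 μm/a
  chloride contribution → 1.038 μm/a
  total first-year rate 5.118 μm/a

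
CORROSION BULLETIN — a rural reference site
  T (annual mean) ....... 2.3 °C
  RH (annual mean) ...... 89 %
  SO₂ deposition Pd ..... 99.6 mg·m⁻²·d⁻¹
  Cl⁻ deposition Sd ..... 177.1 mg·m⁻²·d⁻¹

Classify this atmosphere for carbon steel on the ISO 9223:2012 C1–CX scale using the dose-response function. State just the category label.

carbon steel: f(T) = +0.150·(T−10) [T≤10 °C] = -1.1550
  SO₂ term: 1.77·99.6^0.52·exp(0.02·89-1.1550) = 36.18
  Cl⁻ term: 0.102·177.1^0.62·exp(0.033·89+0.04·2.3) = 52.24
  sum: 36.18 + 52.24 → r_corr = 88.42 μm/a
Category bounds: 80…200 μm/a bracket r_corr ⇒ C5

C5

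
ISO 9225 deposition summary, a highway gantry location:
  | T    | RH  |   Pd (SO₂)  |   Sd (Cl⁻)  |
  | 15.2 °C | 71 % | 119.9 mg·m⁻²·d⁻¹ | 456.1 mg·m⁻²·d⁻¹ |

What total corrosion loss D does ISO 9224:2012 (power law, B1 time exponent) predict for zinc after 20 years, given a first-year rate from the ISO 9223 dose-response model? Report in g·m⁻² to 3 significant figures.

D(20) = 457 g·m⁻²

zinc: temperature factor f = -0.071·(5.2) = -0.3692
  sulphur-dioxide contribution → 1.92 μm/a
  chloride contribution → 3.685 μm/a
  ⇒ r_corr(zinc) = 5.606 μm/a
ISO 9224: D(t) = r_corr · t^b with b = 0.813 (zinc, B1)
  D(20) = 5.606 × 20^0.813 = 5.606 × 11.42 = 64.03 μm
  Mass loss = 64.03 μm × 7.14 g/cm³ = 457.1 g·m⁻²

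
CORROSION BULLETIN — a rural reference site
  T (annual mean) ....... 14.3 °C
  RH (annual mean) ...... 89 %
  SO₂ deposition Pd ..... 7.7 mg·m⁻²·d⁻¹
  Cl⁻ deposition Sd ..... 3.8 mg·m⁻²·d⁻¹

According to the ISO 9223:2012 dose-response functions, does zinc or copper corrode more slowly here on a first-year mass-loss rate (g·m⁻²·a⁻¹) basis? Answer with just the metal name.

zinc

zinc: T>10 °C ⇒ hinge -0.071·(14.3−10) = -0.3053
  sulphur-dioxide contribution → 1.4 μm/a
  chloride contribution → 0.2574 μm/a
  total first-year rate 1.657 μm/a
  mass loss = 1.657 μm/a × 7.14 g/cm³ = 11.83 g·m⁻²·a⁻¹
copper: T>10 °C ⇒ hinge -0.080·(14.3−10) = -0.3440
  sulphur-dioxide contribution → 1.219 μm/a
  chloride contribution → 0.7296 μm/a
  ⇒ r_corr(copper) = 1.948 μm/a
  mass loss = 1.948 μm/a × 8.96 g/cm³ = 17.46 g·m⁻²·a⁻¹
Ordering by g·m⁻²·a⁻¹: copper (17.5) > zinc (11.8)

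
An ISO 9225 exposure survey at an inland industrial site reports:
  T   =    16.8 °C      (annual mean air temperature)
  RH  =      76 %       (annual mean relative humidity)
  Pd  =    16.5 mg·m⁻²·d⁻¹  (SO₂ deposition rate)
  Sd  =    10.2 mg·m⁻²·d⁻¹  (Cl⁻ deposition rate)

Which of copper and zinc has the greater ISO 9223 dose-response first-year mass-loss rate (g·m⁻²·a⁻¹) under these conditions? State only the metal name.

copper: T>10 °C ⇒ hinge -0.080·(16.8−10) = -0.5440
  Pd branch = 0.0053·Pd^0.26·e^(0.059·RH+f) = 0.5649 μm/a
  Cl⁻ term: 0.01025·10.2^0.27·exp(0.036·76+0.049·16.8) = 0.6742
  r_corr = 0.5649 + 0.6742 = 1.239 μm/a
  mass loss = 1.239 μm/a × 8.96 g/cm³ = 11.1 g·m⁻²·a⁻¹
zinc: T>10 °C ⇒ hinge -0.071·(16.8−10) = -0.4828
  Pd branch = 0.0129·Pd^0.44·e^(0.046·RH+f) = 0.9014 μm/a
  Sd branch = 0.0175·Sd^0.57·e^(0.008·RH+0.085·T) = 0.5037 μm/a
  sum: 0.9014 + 0.5037 → r_corr = 1.405 μm/a
  mass loss = 1.405 μm/a × 7.14 g/cm³ = 10.03 g·m⁻²·a⁻¹
Ordering by g·m⁻²·a⁻¹: copper (11.1) > zinc (10)

copper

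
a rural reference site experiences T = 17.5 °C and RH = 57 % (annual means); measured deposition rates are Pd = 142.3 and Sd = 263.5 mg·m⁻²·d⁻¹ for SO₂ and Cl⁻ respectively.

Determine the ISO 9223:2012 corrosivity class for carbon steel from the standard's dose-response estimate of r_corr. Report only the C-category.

carbon steel: T>10 °C ⇒ hinge -0.054·(17.5−10) = -0.4050
  SO₂ term: 1.77·142.3^0.52·exp(0.02·57-0.4050) = 48.62
  Cl⁻ term: 0.102·263.5^0.62·exp(0.033·57+0.04·17.5) = 42.7
  r_corr = 48.62 + 42.7 = 91.32 μm/a
91.3 μm/a falls in (80, 200] for carbon steel → category C5

C5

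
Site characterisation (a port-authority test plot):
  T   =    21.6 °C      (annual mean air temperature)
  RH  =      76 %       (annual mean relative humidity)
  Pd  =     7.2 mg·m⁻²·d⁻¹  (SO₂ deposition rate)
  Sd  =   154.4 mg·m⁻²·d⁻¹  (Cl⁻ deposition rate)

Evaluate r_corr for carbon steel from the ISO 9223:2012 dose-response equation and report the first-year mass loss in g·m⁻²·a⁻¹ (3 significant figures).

r_corr = 626 g·m⁻²·a⁻¹

carbon steel: f(T) = -0.054·(T−10) [T>10 °C] = -0.6264
  SO₂ term: 1.77·7.2^0.52·exp(0.02·76-0.6264) = 12.07
  Sd branch = 0.102·Sd^0.62·e^(0.033·RH+0.04·T) = 67.61 μm/a
  r_corr = 12.07 + 67.61 = 79.68 μm/a
Convert to mass loss: 79.68 μm/a × 7.85 g/cm³ = 625.5 g·m⁻²·a⁻¹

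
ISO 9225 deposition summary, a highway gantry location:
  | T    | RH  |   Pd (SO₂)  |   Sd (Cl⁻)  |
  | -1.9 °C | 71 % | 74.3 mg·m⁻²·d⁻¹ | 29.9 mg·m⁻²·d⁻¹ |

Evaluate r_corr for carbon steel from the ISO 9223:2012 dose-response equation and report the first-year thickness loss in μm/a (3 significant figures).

r_corr = 19.6 μm/a

carbon steel: T≤10 °C ⇒ hinge +0.150·(-1.9−10) = -1.7850
  sulphur-dioxide contribution → 11.54 μm/a
  chloride contribution → 8.092 μm/a
  total first-year rate 19.64 μm/a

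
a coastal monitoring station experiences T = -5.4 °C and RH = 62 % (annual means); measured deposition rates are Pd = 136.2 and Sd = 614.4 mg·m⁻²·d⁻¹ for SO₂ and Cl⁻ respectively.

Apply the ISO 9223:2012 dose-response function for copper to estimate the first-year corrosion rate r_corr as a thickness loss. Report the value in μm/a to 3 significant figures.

copper: T≤10 °C ⇒ hinge +0.126·(-5.4−10) = -1.9404
  SO₂ term: 0.0053·136.2^0.26·exp(0.059·62-1.9404) = 0.106
  Sd branch = 0.01025·Sd^0.27·e^(0.036·RH+0.049·T) = 0.415 μm/a
  r_corr = 0.106 + 0.415 = 0.5209 μm/a

r_corr = 0.521 μm/a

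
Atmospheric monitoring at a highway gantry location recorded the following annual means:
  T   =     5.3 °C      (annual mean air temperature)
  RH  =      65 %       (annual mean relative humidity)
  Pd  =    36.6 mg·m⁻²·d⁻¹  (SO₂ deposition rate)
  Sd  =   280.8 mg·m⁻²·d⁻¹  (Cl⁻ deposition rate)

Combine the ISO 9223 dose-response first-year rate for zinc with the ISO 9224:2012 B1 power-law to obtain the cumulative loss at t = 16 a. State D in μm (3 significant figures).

zinc: temperature factor f = +0.038·(-4.7) = -0.1786
  sulphur-dioxide contribution → 1.046 μm/a
  chloride contribution → 1.148 μm/a
  total first-year rate 2.194 μm/a
ISO 9224: D(t) = r_corr · t^b with b = 0.813 (zinc, B1)
  D(16) = 2.194 × 16^0.813 = 2.194 × 9.527 = 20.91 μm

D(16) = 20.9 μm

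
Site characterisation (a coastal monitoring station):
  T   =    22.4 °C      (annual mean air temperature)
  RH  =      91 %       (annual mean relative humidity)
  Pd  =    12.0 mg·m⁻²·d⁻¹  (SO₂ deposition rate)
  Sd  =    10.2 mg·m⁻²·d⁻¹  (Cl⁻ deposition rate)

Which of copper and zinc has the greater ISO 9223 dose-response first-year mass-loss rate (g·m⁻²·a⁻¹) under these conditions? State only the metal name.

copper

copper: temperature factor f = -0.080·(12.4) = -0.9920
  sulphur-dioxide contribution → 0.805 μm/a
  chloride contribution → 1.522 μm/a
  total first-year rate 2.327 μm/a
  mass loss = 2.327 μm/a × 8.96 g/cm³ = 20.85 g·m⁻²·a⁻¹
zinc: T>10 °C ⇒ hinge -0.071·(22.4−10) = -0.8804
  sulphur-dioxide contribution → 1.05 μm/a
  chloride contribution → 0.9141 μm/a
  ⇒ r_corr(zinc) = 1.964 μm/a
  mass loss = 1.964 μm/a × 7.14 g/cm³ = 14.02 g·m⁻²·a⁻¹
Ordering by g·m⁻²·a⁻¹: copper (20.9) > zinc (14)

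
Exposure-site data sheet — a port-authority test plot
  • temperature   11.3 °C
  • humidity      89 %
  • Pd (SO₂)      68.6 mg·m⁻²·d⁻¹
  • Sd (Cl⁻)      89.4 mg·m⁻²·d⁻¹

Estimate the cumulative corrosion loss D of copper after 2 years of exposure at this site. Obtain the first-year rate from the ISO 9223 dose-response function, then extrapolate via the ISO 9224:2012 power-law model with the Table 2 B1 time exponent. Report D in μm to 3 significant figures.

D(2) = 6.69 μm

copper: f(T) = -0.080·(T−10) [T>10 °C] = -0.1040
  Pd branch = 0.0053·Pd^0.26·e^(0.059·RH+f) = 2.735 μm/a
  Sd branch = 0.01025·Sd^0.27·e^(0.036·RH+0.049·T) = 1.478 μm/a
  r_corr = 2.735 + 1.478 = 4.213 μm/a
Long-term exponent b (ISO 9224 Table 2, B1) = 0.667
  D(2) = 4.213 × 2^0.667 = 4.213 × 1.588 = 6.689 μm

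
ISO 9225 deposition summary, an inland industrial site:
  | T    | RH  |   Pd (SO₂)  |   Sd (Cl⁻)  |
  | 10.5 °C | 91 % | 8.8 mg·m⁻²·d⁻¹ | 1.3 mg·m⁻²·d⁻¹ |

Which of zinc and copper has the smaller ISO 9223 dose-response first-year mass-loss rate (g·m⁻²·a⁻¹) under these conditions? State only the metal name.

zinc

zinc: f(T) = -0.071·(T−10) [T>10 °C] = -0.0355
  Pd branch = 0.0129·Pd^0.44·e^(0.046·RH+f) = 2.132 μm/a
  Sd branch = 0.0175·Sd^0.57·e^(0.008·RH+0.085·T) = 0.1027 μm/a
  sum: 2.132 + 0.1027 → r_corr = 2.234 μm/a
  mass loss = 2.234 μm/a × 7.14 g/cm³ = 15.95 g·m⁻²·a⁻¹
copper: f(T) = -0.080·(T−10) [T>10 °C] = -0.0400
  SO₂ term: 0.0053·8.8^0.26·exp(0.059·91-0.0400) = 1.924
  Sd branch = 0.01025·Sd^0.27·e^(0.036·RH+0.049·T) = 0.4872 μm/a
  r_corr = 1.924 + 0.4872 = 2.411 μm/a
  mass loss = 2.411 μm/a × 8.96 g/cm³ = 21.6 g·m⁻²·a⁻¹
Ordering by g·m⁻²·a⁻¹: copper (21.6) > zinc (16)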